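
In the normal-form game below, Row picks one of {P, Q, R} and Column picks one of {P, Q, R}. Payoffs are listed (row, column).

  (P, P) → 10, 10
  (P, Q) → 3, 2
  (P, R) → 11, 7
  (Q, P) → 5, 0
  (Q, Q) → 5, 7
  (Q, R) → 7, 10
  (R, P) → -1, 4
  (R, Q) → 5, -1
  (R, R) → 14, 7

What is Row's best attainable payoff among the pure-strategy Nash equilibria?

Both P is a pure NE (Row: 10 ≥ 5; Column: 10 ≥ 7). Row gets 10.
Both R is a pure NE (Row: 14 ≥ 11; Column: 7 ≥ 4). Row gets 14.
Every other cell has a profitable deviation for at least one player. Highest of {10, 14} is 14.

14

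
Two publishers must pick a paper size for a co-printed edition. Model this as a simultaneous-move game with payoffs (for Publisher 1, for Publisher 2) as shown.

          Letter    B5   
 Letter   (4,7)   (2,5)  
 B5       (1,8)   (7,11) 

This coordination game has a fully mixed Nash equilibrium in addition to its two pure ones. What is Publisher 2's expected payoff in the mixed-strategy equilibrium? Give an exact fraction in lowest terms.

37/5

Publisher 1 mixes with probability p on Letter, chosen so Publisher 2 is indifferent: 7p + 8(1−p) = 5p + 11(1−p) gives p = 3/5.
Publisher 2's expected payoff is 7·3/5 + 8·2/5 = 37/5.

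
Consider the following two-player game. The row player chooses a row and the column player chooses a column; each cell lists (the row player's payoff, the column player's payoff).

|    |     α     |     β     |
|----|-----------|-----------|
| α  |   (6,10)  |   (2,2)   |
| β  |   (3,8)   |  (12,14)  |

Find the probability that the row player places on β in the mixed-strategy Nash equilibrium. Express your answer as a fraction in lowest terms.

The row player's mix p on α must make the column player indifferent between α and β.
The column player's payoff from α: 10p + 8(1−p). From β: 2p + 14(1−p).
Set equal: 8p = 6(1−p) → p = 6/14 = 3/7.
Probability on β is 1 − 3/7 = 4/7.

4/7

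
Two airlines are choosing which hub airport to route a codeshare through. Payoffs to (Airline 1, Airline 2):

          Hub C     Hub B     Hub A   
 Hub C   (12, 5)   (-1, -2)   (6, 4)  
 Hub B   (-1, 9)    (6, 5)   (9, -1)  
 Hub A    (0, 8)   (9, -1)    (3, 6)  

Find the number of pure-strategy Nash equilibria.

Both Hub C: Airline 1 gets 12 (best alternative 0); Airline 2 gets 5 (best alternative 4). Neither deviates — NE.
Both Hub A is not a NE: Airline 1 would switch to Hub B (9 > 3).
No other cell survives both best-response checks, so there is 1 pure NE.

1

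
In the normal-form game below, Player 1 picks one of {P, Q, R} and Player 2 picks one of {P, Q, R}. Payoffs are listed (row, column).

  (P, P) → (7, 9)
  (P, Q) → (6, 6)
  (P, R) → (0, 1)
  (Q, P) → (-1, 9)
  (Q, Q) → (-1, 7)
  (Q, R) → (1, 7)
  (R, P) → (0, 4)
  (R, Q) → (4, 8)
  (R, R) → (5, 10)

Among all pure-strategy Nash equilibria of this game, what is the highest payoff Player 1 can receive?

Both P is a pure NE (Player 1: 7 ≥ 0; Player 2: 9 ≥ 6). Player 1 gets 7.
Both R is a pure NE (Player 1: 5 ≥ 1; Player 2: 10 ≥ 8). Player 1 gets 5.
Every other cell has a profitable deviation for at least one player. Highest of {7, 5} is 7.

7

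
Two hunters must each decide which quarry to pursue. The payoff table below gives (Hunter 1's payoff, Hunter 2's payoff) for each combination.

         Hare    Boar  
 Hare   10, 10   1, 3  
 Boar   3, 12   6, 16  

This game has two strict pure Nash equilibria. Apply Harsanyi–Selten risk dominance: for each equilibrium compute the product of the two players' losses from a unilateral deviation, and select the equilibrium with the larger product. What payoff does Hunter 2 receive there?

10

At both Hare: Hunter 1 loses 10 − 3 = 7 by deviating; Hunter 2 loses 10 − 3 = 7. Product = 7·7 = 49.
At both Boar: Hunter 1 loses 6 − 1 = 5 by deviating; Hunter 2 loses 16 − 12 = 4. Product = 5·4 = 20.
49 > 20, so both Hare is risk-dominant. Hunter 2's payoff there is 10.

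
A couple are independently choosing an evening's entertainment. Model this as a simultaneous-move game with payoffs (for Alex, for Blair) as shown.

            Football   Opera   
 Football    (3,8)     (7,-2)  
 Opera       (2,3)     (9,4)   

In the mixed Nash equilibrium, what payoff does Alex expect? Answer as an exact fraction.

13/3

Blair mixes with probability q on Football, chosen so Alex is indifferent: 3q + 7(1−q) = 2q + 9(1−q) gives q = 2/3.
Alex's expected payoff (from either row, since indifferent) is 3·2/3 + 7·1/3 = 13/3.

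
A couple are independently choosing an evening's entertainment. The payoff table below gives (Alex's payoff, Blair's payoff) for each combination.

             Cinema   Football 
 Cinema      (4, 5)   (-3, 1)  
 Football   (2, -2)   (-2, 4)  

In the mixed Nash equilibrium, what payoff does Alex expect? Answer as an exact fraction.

-2/3

Blair mixes with probability q on Cinema, chosen so Alex is indifferent: 4q + (-3)(1−q) = 2q + (-2)(1−q) gives q = 1/3.
Alex's expected payoff (from either row, since indifferent) is 4·1/3 + (-3)·2/3 = -2/3.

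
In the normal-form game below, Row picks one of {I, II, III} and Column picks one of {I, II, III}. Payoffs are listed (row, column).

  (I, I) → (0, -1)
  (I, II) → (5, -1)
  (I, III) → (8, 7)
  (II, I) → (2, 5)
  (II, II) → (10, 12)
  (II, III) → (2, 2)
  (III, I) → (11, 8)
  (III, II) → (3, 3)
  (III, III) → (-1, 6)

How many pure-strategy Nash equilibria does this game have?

3

(I, III): Row gets 8 (best alternative 2); Column gets 7 (best alternative -1). Neither deviates — NE.
Both II: Row gets 10 (best alternative 5); Column gets 12 (best alternative 5). Neither deviates — NE.
(III, I): Row gets 11 (best alternative 2); Column gets 8 (best alternative 6). Neither deviates — NE.
Both III is not a NE: Row would switch to I (8 > -1).
No other cell survives both best-response checks, so there are 3 pure NE.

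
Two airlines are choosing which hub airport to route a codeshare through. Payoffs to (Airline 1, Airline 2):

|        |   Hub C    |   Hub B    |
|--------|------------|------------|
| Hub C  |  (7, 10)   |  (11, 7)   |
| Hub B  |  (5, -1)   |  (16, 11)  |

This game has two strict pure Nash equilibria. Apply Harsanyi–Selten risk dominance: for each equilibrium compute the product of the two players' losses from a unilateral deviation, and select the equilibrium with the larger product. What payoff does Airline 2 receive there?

At both Hub C: Airline 1 loses 7 − 5 = 2 by deviating; Airline 2 loses 10 − 7 = 3. Product = 2·3 = 6.
At both Hub B: Airline 1 loses 16 − 11 = 5 by deviating; Airline 2 loses 11 − (-1) = 12. Product = 5·12 = 60.
60 > 6, so both Hub B is risk-dominant. Airline 2's payoff there is 11.

11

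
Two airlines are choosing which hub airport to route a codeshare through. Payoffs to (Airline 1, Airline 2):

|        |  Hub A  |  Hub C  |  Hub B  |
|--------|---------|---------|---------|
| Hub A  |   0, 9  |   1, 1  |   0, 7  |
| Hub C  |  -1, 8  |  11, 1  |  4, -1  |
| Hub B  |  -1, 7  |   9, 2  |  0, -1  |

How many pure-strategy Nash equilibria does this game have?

1

Both Hub A: Airline 1 gets 0 (best alternative -1); Airline 2 gets 9 (best alternative 7). Neither deviates — NE.
Both Hub B is not a NE: Airline 1 would switch to Hub C (4 > 0).
No other cell survives both best-response checks, so there is 1 pure NE.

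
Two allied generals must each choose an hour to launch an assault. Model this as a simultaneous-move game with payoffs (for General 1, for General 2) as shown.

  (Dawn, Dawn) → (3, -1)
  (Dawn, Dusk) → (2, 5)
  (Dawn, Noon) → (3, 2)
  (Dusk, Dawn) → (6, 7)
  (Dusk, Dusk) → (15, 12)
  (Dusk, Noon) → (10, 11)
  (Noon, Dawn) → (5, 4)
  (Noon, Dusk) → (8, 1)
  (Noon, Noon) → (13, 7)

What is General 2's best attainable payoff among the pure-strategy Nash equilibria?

12

Both Dusk is a pure NE (General 1: 15 ≥ 8; General 2: 12 ≥ 11). General 2 gets 12.
Both Noon is a pure NE (General 1: 13 ≥ 10; General 2: 7 ≥ 4). General 2 gets 7.
Every other cell has a profitable deviation for at least one player. Highest of {12, 7} is 12.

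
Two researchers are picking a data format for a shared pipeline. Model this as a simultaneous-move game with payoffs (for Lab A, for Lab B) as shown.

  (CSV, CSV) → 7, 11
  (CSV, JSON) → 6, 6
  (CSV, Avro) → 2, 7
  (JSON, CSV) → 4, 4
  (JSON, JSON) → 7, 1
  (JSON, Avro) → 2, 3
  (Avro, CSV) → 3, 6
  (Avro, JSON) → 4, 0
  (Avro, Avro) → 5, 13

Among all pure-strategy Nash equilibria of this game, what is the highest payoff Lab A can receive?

7

Both CSV is a pure NE (Lab A: 7 ≥ 4; Lab B: 11 ≥ 7). Lab A gets 7.
Both Avro is a pure NE (Lab A: 5 ≥ 2; Lab B: 13 ≥ 6). Lab A gets 5.
Every other cell has a profitable deviation for at least one player. Highest of {7, 5} is 7.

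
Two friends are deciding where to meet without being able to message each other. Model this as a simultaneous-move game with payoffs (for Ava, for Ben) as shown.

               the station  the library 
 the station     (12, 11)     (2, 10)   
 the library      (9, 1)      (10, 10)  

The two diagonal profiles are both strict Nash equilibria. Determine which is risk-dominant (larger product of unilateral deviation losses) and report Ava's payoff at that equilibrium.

10

At both the station: Ava loses 12 − 9 = 3 by deviating; Ben loses 11 − 10 = 1. Product = 3·1 = 3.
At both the library: Ava loses 10 − 2 = 8 by deviating; Ben loses 10 − 1 = 9. Product = 8·9 = 72.
72 > 3, so both the library is risk-dominant. Ava's payoff there is 10.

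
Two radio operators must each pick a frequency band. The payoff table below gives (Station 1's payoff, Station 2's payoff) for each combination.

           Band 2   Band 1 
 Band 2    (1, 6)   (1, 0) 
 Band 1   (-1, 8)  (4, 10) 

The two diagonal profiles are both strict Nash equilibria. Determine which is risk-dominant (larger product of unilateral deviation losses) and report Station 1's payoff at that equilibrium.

1

At both Band 2: Station 1 loses 1 − (-1) = 2 by deviating; Station 2 loses 6 − 0 = 6. Product = 2·6 = 12.
At both Band 1: Station 1 loses 4 − 1 = 3 by deviating; Station 2 loses 10 − 8 = 2. Product = 3·2 = 6.
12 > 6, so both Band 2 is risk-dominant. Station 1's payoff there is 1.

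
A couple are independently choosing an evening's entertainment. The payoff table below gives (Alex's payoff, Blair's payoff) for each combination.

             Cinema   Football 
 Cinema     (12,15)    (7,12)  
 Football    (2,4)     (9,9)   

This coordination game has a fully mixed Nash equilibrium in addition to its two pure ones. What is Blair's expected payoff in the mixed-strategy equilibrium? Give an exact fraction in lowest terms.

Alex mixes with probability p on Cinema, chosen so Blair is indifferent: 15p + 4(1−p) = 12p + 9(1−p) gives p = 5/8.
Blair's expected payoff is 15·5/8 + 4·3/8 = 87/8.

87/8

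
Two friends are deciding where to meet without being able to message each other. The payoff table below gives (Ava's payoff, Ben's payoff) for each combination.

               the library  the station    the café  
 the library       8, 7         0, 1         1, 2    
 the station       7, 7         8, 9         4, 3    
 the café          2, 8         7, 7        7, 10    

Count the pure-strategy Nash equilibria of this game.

Both the library: Ava gets 8 (best alternative 7); Ben gets 7 (best alternative 2). Neither deviates — NE.
Both the station: Ava gets 8 (best alternative 7); Ben gets 9 (best alternative 7). Neither deviates — NE.
Both the café: Ava gets 7 (best alternative 4); Ben gets 10 (best alternative 8). Neither deviates — NE.
(the café, the station) is not a NE: Ava would switch to the station (8 > 7).
No other cell survives both best-response checks, so there are 3 pure NE.

3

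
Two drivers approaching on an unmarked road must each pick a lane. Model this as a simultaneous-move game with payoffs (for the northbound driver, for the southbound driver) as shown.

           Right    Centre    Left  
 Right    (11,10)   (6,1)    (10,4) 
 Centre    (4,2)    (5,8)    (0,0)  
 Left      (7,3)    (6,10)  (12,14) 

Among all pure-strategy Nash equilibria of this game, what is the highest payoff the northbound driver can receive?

Both Right is a pure NE (the northbound driver: 11 ≥ 7; the southbound driver: 10 ≥ 4). The northbound driver gets 11.
Both Left is a pure NE (the northbound driver: 12 ≥ 10; the southbound driver: 14 ≥ 10). The northbound driver gets 12.
Every other cell has a profitable deviation for at least one player. Highest of {11, 12} is 12.

12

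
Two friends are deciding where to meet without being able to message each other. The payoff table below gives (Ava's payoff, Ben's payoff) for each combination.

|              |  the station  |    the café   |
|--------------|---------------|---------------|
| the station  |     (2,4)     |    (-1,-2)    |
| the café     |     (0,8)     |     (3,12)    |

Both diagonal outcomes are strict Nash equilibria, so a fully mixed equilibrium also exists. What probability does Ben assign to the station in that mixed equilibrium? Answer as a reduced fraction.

2/3

Ben's mix q on the station must make Ava indifferent between the station and the café.
Ava's payoff from the station: 2q + (-1)(1−q). From the café: 0q + 3(1−q).
Set equal: 2q = 4(1−q) → q = 4/6 = 2/3.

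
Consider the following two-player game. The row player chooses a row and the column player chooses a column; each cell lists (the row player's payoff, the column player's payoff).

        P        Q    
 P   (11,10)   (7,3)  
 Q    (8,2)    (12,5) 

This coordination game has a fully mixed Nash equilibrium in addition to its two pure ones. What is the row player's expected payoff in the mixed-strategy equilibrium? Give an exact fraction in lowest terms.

The column player mixes with probability q on P, chosen so the row player is indifferent: 11q + 7(1−q) = 8q + 12(1−q) gives q = 5/8.
The row player's expected payoff (from either row, since indifferent) is 11·5/8 + 7·3/8 = 19/2.

19/2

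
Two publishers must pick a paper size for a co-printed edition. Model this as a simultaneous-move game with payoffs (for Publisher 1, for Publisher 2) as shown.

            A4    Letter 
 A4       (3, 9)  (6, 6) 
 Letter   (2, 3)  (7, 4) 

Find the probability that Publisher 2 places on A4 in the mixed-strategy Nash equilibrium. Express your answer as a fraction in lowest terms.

1/2

Publisher 2's mix q on A4 must make Publisher 1 indifferent between A4 and Letter.
Publisher 1's payoff from A4: 3q + 6(1−q). From Letter: 2q + 7(1−q).
Set equal: 1q = 1(1−q) → q = 1/2.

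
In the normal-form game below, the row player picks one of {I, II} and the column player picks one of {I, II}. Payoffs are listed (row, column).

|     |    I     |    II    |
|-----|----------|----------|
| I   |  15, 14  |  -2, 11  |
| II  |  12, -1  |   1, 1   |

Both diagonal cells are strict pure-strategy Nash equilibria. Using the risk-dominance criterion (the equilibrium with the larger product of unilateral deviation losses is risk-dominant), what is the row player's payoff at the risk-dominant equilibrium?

15

At both I: the row player loses 15 − 12 = 3 by deviating; the column player loses 14 − 11 = 3. Product = 3·3 = 9.
At both II: the row player loses 1 − (-2) = 3 by deviating; the column player loses 1 − (-1) = 2. Product = 3·2 = 6.
9 > 6, so both I is risk-dominant. The row player's payoff there is 15.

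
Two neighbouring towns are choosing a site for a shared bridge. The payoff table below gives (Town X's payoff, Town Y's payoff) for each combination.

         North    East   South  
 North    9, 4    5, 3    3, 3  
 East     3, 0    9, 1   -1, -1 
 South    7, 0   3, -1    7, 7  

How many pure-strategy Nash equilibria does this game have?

Both North: Town X gets 9 (best alternative 7); Town Y gets 4 (best alternative 3). Neither deviates — NE.
Both East: Town X gets 9 (best alternative 5); Town Y gets 1 (best alternative 0). Neither deviates — NE.
Both South: Town X gets 7 (best alternative 3); Town Y gets 7 (best alternative 0). Neither deviates — NE.
(North, East) is not a NE: Town X would switch to East (9 > 5).
No other cell survives both best-response checks, so there are 3 pure NE.

3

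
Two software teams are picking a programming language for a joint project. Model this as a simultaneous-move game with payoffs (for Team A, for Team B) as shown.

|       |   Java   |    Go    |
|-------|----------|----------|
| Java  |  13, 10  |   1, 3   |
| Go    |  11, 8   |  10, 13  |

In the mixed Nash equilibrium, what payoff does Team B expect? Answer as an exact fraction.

Team A mixes with probability p on Java, chosen so Team B is indifferent: 10p + 8(1−p) = 3p + 13(1−p) gives p = 5/12.
Team B's expected payoff is 10·5/12 + 8·7/12 = 53/6.

53/6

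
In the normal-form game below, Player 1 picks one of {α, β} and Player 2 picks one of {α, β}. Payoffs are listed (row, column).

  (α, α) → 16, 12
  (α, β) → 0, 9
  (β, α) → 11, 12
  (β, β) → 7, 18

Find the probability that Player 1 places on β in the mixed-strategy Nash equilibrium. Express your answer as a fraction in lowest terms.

Player 1's mix p on α must make Player 2 indifferent between α and β.
Player 2's payoff from α: 12p + 12(1−p). From β: 9p + 18(1−p).
Set equal: 3p = 6(1−p) → p = 6/9 = 2/3.
Probability on β is 1 − 2/3 = 1/3.

1/3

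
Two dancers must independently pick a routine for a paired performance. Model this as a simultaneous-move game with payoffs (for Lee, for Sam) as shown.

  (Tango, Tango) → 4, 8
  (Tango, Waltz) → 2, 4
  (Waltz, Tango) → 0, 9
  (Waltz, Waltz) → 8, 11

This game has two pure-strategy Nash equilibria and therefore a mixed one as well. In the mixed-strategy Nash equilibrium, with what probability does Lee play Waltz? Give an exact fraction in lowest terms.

Lee's mix p on Tango must make Sam indifferent between Tango and Waltz.
Sam's payoff from Tango: 8p + 9(1−p). From Waltz: 4p + 11(1−p).
Set equal: 4p = 2(1−p) → p = 2/6 = 1/3.
Probability on Waltz is 1 − 1/3 = 2/3.

2/3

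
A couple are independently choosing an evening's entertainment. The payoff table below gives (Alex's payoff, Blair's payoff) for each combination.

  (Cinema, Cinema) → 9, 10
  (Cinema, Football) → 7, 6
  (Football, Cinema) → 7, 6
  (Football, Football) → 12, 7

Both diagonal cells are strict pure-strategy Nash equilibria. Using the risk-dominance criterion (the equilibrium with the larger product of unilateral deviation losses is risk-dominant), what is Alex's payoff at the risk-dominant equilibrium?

9

At both Cinema: Alex loses 9 − 7 = 2 by deviating; Blair loses 10 − 6 = 4. Product = 2·4 = 8.
At both Football: Alex loses 12 − 7 = 5 by deviating; Blair loses 7 − 6 = 1. Product = 5·1 = 5.
8 > 5, so both Cinema is risk-dominant. Alex's payoff there is 9.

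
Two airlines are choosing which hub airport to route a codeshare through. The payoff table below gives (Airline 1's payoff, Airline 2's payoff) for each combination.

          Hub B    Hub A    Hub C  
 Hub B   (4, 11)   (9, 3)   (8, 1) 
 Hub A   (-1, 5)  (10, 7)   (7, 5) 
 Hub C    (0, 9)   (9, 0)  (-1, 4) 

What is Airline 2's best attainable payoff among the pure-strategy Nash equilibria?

Both Hub B is a pure NE (Airline 1: 4 ≥ 0; Airline 2: 11 ≥ 3). Airline 2 gets 11.
Both Hub A is a pure NE (Airline 1: 10 ≥ 9; Airline 2: 7 ≥ 5). Airline 2 gets 7.
Every other cell has a profitable deviation for at least one player. Highest of {11, 7} is 11.

11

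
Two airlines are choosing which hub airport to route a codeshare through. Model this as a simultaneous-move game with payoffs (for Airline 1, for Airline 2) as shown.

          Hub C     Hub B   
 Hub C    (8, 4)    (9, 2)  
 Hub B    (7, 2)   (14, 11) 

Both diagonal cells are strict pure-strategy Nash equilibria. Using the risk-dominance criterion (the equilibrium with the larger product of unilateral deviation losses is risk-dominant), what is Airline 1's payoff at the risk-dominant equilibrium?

At both Hub C: Airline 1 loses 8 − 7 = 1 by deviating; Airline 2 loses 4 − 2 = 2. Product = 1·2 = 2.
At both Hub B: Airline 1 loses 14 − 9 = 5 by deviating; Airline 2 loses 11 − 2 = 9. Product = 5·9 = 45.
45 > 2, so both Hub B is risk-dominant. Airline 1's payoff there is 14.

14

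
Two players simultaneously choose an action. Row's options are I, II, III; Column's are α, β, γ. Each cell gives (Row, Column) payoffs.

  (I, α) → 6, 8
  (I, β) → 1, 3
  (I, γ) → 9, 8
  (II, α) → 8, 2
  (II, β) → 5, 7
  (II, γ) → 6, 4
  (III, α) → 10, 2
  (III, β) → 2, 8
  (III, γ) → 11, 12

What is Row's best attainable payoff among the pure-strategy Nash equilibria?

(II, β) is a pure NE (Row: 5 ≥ 2; Column: 7 ≥ 4). Row gets 5.
(III, γ) is a pure NE (Row: 11 ≥ 9; Column: 12 ≥ 8). Row gets 11.
Every other cell has a profitable deviation for at least one player. Highest of {5, 11} is 11.

11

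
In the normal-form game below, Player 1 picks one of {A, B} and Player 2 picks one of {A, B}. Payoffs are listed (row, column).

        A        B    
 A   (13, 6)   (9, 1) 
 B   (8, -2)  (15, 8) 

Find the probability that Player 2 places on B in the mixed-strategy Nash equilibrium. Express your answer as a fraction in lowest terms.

Player 2's mix q on A must make Player 1 indifferent between A and B.
Player 1's payoff from A: 13q + 9(1−q). From B: 8q + 15(1−q).
Set equal: 5q = 6(1−q) → q = 6/11.
Probability on B is 1 − 6/11 = 5/11.

5/11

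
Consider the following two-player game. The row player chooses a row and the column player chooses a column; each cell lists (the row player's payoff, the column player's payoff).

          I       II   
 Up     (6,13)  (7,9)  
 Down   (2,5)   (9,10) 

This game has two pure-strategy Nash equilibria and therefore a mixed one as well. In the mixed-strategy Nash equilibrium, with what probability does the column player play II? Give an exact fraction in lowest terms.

The column player's mix q on I must make the row player indifferent between Up and Down.
The row player's payoff from Up: 6q + 7(1−q). From Down: 2q + 9(1−q).
Set equal: 4q = 2(1−q) → q = 2/6 = 1/3.
Probability on II is 1 − 1/3 = 2/3.

2/3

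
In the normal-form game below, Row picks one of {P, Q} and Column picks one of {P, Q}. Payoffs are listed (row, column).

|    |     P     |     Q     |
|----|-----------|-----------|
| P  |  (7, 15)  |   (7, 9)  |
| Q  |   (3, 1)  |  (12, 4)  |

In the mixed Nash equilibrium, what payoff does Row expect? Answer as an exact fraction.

7

Column mixes with probability q on P, chosen so Row is indifferent: 7q + 7(1−q) = 3q + 12(1−q) gives q = 5/9.
Row's expected payoff (from either row, since indifferent) is 7·5/9 + 7·4/9 = 7.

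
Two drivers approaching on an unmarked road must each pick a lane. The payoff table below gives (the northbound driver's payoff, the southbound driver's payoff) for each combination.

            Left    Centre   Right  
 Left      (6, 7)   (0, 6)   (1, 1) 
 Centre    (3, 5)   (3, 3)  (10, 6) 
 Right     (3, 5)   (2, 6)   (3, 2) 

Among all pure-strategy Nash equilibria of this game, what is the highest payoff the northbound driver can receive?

Both Left is a pure NE (the northbound driver: 6 ≥ 3; the southbound driver: 7 ≥ 6). The northbound driver gets 6.
(Centre, Right) is a pure NE (the northbound driver: 10 ≥ 3; the southbound driver: 6 ≥ 5). The northbound driver gets 10.
Every other cell has a profitable deviation for at least one player. Highest of {6, 10} is 10.

10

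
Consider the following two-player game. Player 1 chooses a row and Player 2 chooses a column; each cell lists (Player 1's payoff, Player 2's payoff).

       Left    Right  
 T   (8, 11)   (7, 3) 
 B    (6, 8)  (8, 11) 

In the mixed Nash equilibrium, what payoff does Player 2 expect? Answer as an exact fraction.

97/11

Player 1 mixes with probability p on T, chosen so Player 2 is indifferent: 11p + 8(1−p) = 3p + 11(1−p) gives p = 3/11.
Player 2's expected payoff is 11·3/11 + 8·8/11 = 97/11.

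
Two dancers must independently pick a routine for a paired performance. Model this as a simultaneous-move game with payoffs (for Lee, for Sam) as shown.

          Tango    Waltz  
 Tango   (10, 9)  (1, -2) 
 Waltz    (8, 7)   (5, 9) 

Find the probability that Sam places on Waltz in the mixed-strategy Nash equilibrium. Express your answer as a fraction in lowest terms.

1/3

Sam's mix q on Tango must make Lee indifferent between Tango and Waltz.
Lee's payoff from Tango: 10q + 1(1−q). From Waltz: 8q + 5(1−q).
Set equal: 2q = 4(1−q) → q = 4/6 = 2/3.
Probability on Waltz is 1 − 2/3 = 1/3.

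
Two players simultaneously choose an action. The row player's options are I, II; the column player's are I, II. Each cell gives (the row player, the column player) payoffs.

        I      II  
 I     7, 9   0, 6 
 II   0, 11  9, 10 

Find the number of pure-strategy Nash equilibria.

Both I: the row player gets 7 (best alternative 0); the column player gets 9 (best alternative 6). Neither deviates — NE.
Both II is not a NE: the column player would switch to I (11 > 10).
No other cell survives both best-response checks, so there is 1 pure NE.

1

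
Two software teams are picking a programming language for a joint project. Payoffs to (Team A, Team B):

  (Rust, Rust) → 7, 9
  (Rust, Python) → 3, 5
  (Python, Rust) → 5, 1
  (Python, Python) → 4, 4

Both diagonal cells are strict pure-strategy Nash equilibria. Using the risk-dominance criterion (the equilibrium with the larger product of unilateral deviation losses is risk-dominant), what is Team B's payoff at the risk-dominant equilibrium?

9

At both Rust: Team A loses 7 − 5 = 2 by deviating; Team B loses 9 − 5 = 4. Product = 2·4 = 8.
At both Python: Team A loses 4 − 3 = 1 by deviating; Team B loses 4 − 1 = 3. Product = 1·3 = 3.
8 > 3, so both Rust is risk-dominant. Team B's payoff there is 9.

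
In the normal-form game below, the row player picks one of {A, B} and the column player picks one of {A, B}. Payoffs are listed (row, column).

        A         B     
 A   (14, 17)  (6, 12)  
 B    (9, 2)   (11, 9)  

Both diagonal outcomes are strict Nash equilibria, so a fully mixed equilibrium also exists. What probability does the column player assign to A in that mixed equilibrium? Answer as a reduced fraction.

1/2

The column player's mix q on A must make the row player indifferent between A and B.
The row player's payoff from A: 14q + 6(1−q). From B: 9q + 11(1−q).
Set equal: 5q = 5(1−q) → q = 5/10 = 1/2.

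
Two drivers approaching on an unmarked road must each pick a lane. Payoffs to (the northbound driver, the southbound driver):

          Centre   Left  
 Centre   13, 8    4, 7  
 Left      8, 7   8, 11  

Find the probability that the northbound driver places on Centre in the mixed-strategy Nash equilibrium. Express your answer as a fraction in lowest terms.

4/5

The northbound driver's mix p on Centre must make the southbound driver indifferent between Centre and Left.
The southbound driver's payoff from Centre: 8p + 7(1−p). From Left: 7p + 11(1−p).
Set equal: 1p = 4(1−p) → p = 4/5.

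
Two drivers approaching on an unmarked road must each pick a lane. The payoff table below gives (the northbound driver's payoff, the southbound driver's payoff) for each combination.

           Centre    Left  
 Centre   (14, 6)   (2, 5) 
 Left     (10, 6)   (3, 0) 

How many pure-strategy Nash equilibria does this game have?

1

Both Centre: the northbound driver gets 14 (best alternative 10); the southbound driver gets 6 (best alternative 5). Neither deviates — NE.
Both Left is not a NE: the southbound driver would switch to Centre (6 > 0).
No other cell survives both best-response checks, so there is 1 pure NE.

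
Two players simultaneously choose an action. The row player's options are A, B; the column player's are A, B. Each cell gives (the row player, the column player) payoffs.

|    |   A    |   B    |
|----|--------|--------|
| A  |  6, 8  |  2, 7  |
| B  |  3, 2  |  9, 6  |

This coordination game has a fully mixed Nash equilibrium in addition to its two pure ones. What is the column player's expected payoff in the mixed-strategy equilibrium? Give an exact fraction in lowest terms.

The row player mixes with probability p on A, chosen so the column player is indifferent: 8p + 2(1−p) = 7p + 6(1−p) gives p = 4/5.
The column player's expected payoff is 8·4/5 + 2·1/5 = 34/5.

34/5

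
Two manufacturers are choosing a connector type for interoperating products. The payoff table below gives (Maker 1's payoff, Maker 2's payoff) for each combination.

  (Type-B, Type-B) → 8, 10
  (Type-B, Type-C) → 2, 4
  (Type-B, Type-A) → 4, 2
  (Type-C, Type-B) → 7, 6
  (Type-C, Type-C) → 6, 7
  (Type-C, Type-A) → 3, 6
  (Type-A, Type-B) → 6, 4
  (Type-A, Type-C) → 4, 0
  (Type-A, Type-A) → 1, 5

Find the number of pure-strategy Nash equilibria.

2

Both Type-B: Maker 1 gets 8 (best alternative 7); Maker 2 gets 10 (best alternative 4). Neither deviates — NE.
Both Type-C: Maker 1 gets 6 (best alternative 4); Maker 2 gets 7 (best alternative 6). Neither deviates — NE.
Both Type-A is not a NE: Maker 1 would switch to Type-B (4 > 1).
No other cell survives both best-response checks, so there are 2 pure NE.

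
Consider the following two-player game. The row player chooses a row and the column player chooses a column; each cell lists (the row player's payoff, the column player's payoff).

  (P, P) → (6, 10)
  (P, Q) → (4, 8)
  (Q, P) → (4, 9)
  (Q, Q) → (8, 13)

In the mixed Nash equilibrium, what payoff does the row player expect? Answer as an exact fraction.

16/3

The column player mixes with probability q on P, chosen so the row player is indifferent: 6q + 4(1−q) = 4q + 8(1−q) gives q = 2/3.
The row player's expected payoff (from either row, since indifferent) is 6·2/3 + 4·1/3 = 16/3.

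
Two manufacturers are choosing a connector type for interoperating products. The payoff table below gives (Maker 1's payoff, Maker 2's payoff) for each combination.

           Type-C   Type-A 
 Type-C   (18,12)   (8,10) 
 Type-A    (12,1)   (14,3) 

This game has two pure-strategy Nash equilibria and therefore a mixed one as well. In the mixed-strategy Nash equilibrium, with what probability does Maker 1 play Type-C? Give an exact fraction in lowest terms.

1/2

Maker 1's mix p on Type-C must make Maker 2 indifferent between Type-C and Type-A.
Maker 2's payoff from Type-C: 12p + 1(1−p). From Type-A: 10p + 3(1−p).
Set equal: 2p = 2(1−p) → p = 2/4 = 1/2.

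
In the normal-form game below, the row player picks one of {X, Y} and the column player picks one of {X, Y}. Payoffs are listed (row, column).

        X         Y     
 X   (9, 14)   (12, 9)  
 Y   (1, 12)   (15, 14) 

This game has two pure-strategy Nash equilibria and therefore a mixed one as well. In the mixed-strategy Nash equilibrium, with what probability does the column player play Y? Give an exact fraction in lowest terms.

8/11

The column player's mix q on X must make the row player indifferent between X and Y.
The row player's payoff from X: 9q + 12(1−q). From Y: 1q + 15(1−q).
Set equal: 8q = 3(1−q) → q = 3/11.
Probability on Y is 1 − 3/11 = 8/11.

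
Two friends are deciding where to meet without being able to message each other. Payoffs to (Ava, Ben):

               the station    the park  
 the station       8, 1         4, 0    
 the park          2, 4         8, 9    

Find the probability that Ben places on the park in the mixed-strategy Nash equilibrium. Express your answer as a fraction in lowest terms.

3/5

Ben's mix q on the station must make Ava indifferent between the station and the park.
Ava's payoff from the station: 8q + 4(1−q). From the park: 2q + 8(1−q).
Set equal: 6q = 4(1−q) → q = 4/10 = 2/5.
Probability on the park is 1 − 2/5 = 3/5.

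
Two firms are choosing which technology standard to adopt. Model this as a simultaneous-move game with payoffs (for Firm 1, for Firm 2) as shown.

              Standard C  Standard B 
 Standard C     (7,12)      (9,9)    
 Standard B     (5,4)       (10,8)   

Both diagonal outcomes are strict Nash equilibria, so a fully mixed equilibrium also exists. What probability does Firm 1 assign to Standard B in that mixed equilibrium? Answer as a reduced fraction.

Firm 1's mix p on Standard C must make Firm 2 indifferent between Standard C and Standard B.
Firm 2's payoff from Standard C: 12p + 4(1−p). From Standard B: 9p + 8(1−p).
Set equal: 3p = 4(1−p) → p = 4/7.
Probability on Standard B is 1 − 4/7 = 3/7.

3/7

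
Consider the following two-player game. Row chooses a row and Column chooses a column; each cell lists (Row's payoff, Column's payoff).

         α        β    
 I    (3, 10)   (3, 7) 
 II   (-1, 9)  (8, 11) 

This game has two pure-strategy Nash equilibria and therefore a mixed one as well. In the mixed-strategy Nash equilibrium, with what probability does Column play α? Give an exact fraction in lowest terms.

Column's mix q on α must make Row indifferent between I and II.
Row's payoff from I: 3q + 3(1−q). From II: (-1)q + 8(1−q).
Set equal: 4q = 5(1−q) → q = 5/9.

5/9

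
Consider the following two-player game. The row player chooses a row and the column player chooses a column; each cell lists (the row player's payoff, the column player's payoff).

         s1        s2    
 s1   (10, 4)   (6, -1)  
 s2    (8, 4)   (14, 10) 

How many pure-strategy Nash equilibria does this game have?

2

Both s1: the row player gets 10 (best alternative 8); the column player gets 4 (best alternative -1). Neither deviates — NE.
Both s2: the row player gets 14 (best alternative 6); the column player gets 10 (best alternative 4). Neither deviates — NE.
(s1, s2) is not a NE: the row player would switch to s2 (14 > 6).
No other cell survives both best-response checks, so there are 2 pure NE.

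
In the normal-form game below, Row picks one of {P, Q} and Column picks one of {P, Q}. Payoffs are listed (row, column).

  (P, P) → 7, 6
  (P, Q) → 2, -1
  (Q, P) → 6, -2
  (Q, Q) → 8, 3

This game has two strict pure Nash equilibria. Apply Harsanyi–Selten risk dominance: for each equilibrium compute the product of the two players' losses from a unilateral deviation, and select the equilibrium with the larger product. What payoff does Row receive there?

8

At both P: Row loses 7 − 6 = 1 by deviating; Column loses 6 − (-1) = 7. Product = 1·7 = 7.
At both Q: Row loses 8 − 2 = 6 by deviating; Column loses 3 − (-2) = 5. Product = 6·5 = 30.
30 > 7, so both Q is risk-dominant. Row's payoff there is 8.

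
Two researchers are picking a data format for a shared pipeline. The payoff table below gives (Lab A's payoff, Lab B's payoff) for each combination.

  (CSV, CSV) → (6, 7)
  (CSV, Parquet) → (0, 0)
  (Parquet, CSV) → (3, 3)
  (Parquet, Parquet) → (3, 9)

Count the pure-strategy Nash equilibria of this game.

2

Both CSV: Lab A gets 6 (best alternative 3); Lab B gets 7 (best alternative 0). Neither deviates — NE.
Both Parquet: Lab A gets 3 (best alternative 0); Lab B gets 9 (best alternative 3). Neither deviates — NE.
(Parquet, CSV) is not a NE: Lab A would switch to CSV (6 > 3).
No other cell survives both best-response checks, so there are 2 pure NE.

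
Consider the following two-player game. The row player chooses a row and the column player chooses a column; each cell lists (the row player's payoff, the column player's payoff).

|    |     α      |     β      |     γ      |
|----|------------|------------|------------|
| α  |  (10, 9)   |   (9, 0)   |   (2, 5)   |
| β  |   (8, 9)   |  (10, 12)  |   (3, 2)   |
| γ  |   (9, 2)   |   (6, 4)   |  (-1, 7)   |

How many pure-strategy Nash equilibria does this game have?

Both α: the row player gets 10 (best alternative 9); the column player gets 9 (best alternative 5). Neither deviates — NE.
Both β: the row player gets 10 (best alternative 9); the column player gets 12 (best alternative 9). Neither deviates — NE.
Both γ is not a NE: the row player would switch to β (3 > -1).
No other cell survives both best-response checks, so there are 2 pure NE.

2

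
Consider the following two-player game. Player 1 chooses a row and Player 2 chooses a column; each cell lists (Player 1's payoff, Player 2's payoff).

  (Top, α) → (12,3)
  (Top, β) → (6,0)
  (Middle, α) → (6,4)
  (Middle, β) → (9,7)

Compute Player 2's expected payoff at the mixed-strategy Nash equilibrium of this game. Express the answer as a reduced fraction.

7/2

Player 1 mixes with probability p on Top, chosen so Player 2 is indifferent: 3p + 4(1−p) = 0p + 7(1−p) gives p = 1/2.
Player 2's expected payoff is 3·1/2 + 4·1/2 = 7/2.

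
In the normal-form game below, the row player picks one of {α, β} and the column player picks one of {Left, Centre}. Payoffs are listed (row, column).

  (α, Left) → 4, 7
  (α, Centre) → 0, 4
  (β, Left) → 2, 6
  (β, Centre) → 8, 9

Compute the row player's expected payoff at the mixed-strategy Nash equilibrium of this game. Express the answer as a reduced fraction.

16/5

The column player mixes with probability q on Left, chosen so the row player is indifferent: 4q + 0(1−q) = 2q + 8(1−q) gives q = 4/5.
The row player's expected payoff (from either row, since indifferent) is 4·4/5 + 0·1/5 = 16/5.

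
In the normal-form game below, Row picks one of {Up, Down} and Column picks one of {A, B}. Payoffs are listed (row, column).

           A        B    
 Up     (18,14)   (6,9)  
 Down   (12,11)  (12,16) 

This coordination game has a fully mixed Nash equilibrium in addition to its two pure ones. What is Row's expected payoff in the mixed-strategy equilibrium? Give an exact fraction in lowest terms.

12

Column mixes with probability q on A, chosen so Row is indifferent: 18q + 6(1−q) = 12q + 12(1−q) gives q = 1/2.
Row's expected payoff (from either row, since indifferent) is 18·1/2 + 6·1/2 = 12.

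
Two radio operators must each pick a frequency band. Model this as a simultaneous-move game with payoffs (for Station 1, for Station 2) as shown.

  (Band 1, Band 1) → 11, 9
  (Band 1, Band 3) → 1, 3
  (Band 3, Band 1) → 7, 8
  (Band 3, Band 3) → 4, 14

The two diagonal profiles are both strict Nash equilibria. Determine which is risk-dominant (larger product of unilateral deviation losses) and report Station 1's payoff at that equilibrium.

11

At both Band 1: Station 1 loses 11 − 7 = 4 by deviating; Station 2 loses 9 − 3 = 6. Product = 4·6 = 24.
At both Band 3: Station 1 loses 4 − 1 = 3 by deviating; Station 2 loses 14 − 8 = 6. Product = 3·6 = 18.
24 > 18, so both Band 1 is risk-dominant. Station 1's payoff there is 11.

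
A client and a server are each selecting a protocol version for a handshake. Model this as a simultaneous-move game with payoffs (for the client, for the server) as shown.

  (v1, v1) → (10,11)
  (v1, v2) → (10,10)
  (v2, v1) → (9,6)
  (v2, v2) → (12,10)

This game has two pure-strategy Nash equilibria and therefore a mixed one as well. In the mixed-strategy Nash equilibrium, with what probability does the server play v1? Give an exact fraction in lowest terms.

The server's mix q on v1 must make the client indifferent between v1 and v2.
The client's payoff from v1: 10q + 10(1−q). From v2: 9q + 12(1−q).
Set equal: 1q = 2(1−q) → q = 2/3.

2/3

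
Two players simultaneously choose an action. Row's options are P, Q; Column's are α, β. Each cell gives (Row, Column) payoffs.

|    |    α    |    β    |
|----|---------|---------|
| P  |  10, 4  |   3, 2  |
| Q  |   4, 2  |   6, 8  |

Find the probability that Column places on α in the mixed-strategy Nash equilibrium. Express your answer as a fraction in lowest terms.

Column's mix q on α must make Row indifferent between P and Q.
Row's payoff from P: 10q + 3(1−q). From Q: 4q + 6(1−q).
Set equal: 6q = 3(1−q) → q = 3/9 = 1/3.

1/3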